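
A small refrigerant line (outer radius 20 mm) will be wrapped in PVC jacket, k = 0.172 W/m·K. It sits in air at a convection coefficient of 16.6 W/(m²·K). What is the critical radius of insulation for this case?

r_cr ≈ 10.4 mm

For a cylinder r_cr = k/h = 0.172/16.6
r_cr = 10.4 mm; since the bare radius (20 mm) is above r_cr, any added insulation will reduce heat loss.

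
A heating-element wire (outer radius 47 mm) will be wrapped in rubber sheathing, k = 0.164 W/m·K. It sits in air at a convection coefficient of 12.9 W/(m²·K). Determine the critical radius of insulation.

For a cylinder r_cr = k/h = 0.164/12.9
r_cr = 12.7 mm; since the bare radius (47 mm) is above r_cr, any added insulation will reduce heat loss.

r_cr ≈ 12.7 mm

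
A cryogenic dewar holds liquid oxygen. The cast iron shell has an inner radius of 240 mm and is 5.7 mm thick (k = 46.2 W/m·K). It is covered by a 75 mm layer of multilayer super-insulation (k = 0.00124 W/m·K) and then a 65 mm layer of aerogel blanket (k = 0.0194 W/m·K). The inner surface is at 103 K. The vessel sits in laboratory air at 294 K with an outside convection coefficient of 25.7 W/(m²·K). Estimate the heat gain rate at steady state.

For a spherical shell R = (1/r₁ − 1/r₂)/(4πk); film R = 1/(h·4πr²). In series:
R_cast iron shell = (1/0.24 − 1/0.2457)/(4π×46.2) = 1.665×10^-4 K/W
R_multilayer super-insulation = (1/0.2457 − 1/0.3207)/(4π×0.00124) = 61.08 K/W
R_aerogel blanket = (1/0.3207 − 1/0.3857)/(4π×0.0194) = 2.156 K/W
R_outer film = 1/(h·4πr_o²) = 1/(25.7×4π×0.3857²) = 0.02081 K/W
R_total = 63.26 K/W
Q = ΔT/R_total = 191/63.26

Q ≈ 3.02 W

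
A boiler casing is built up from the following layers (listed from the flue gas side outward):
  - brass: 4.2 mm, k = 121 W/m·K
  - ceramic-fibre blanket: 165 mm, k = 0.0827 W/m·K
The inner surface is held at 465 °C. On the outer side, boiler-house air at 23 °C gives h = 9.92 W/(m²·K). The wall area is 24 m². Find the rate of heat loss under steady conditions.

Q ≈ 5060 W

Thermal resistances in series:
R_brass = L/(kA) = 0.0042/(121×24) = 1.446×10^-6 K/W
R_ceramic-fibre blanket = L/(kA) = 0.165/(0.0827×24) = 0.08313 K/W
R_outer film = 1/(h_o·A) = 1/(9.92×24) = 0.0042 K/W
R_total = 0.08733 K/W
Q = ΔT / R_total = 442 / 0.08733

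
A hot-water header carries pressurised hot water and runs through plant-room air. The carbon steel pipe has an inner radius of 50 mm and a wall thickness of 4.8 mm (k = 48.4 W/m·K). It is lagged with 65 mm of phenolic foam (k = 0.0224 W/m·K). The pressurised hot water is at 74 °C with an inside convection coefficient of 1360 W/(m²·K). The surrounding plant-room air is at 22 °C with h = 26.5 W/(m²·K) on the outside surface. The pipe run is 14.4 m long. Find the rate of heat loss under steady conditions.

Q ≈ 133 W

Treating each annulus and film as a series resistance:
R_inner film = 1/(h_i·2πr₁L) = 1/(1360×2π×0.05×14.4) = 1.625×10^-4 K/W
R_carbon steel pipe wall = ln(54.8/50)/(2π×48.4×14.4) = 2.093×10^-5 K/W
R_phenolic foam = ln(119.8/54.8)/(2π×0.0224×14.4) = 0.3859 K/W
R_outer film = 1/(h_o·2πr_oL) = 1/(26.5×2π×0.1198×14.4) = 0.003481 K/W
R_total = 0.3896 K/W
Q = ΔT/R_total = 52/0.3896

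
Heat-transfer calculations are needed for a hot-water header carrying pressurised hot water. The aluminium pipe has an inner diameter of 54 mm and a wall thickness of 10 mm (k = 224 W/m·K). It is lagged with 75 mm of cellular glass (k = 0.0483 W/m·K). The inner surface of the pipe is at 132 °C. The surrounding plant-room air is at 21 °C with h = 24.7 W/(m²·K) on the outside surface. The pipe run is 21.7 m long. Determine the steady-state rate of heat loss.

For a radial system each layer contributes R = ln(r_out/r_in)/(2πkL); films add R = 1/(hA).
R_aluminium pipe wall = ln(37/27)/(2π×224×21.7) = 1.032×10^-5 K/W
R_cellular glass = ln(112/37)/(2π×0.0483×21.7) = 0.1682 K/W
R_outer film = 1/(h_o·2πr_oL) = 1/(24.7×2π×0.112×21.7) = 0.002651 K/W
R_total = 0.1708 K/W
Q = ΔT/R_total = 111/0.1708

Q ≈ 650 W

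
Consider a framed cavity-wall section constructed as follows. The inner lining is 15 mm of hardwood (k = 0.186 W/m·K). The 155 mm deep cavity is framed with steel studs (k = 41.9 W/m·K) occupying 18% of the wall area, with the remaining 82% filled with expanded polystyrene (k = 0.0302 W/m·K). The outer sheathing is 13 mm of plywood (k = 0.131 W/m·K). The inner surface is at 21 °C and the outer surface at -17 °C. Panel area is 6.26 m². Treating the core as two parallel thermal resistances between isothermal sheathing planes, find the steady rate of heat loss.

Sheathing layers in series; stud and cavity paths in parallel between them.
R_inner = 0.015/(0.186×6.26) = 0.01288 K/W
R_stud  = 0.155/(41.9×0.18×6.26) = 0.003283 K/W
R_cav   = 0.155/(0.0302×0.82×6.26) = 0.9999 K/W
1/R_core = 1/R_stud + 1/R_cav → R_core = 0.003272 K/W
R_outer = 0.013/(0.131×6.26) = 0.01585 K/W
R_total = 0.03201 K/W
Q = ΔT/R_total = 38/0.03201

Q ≈ 1190 W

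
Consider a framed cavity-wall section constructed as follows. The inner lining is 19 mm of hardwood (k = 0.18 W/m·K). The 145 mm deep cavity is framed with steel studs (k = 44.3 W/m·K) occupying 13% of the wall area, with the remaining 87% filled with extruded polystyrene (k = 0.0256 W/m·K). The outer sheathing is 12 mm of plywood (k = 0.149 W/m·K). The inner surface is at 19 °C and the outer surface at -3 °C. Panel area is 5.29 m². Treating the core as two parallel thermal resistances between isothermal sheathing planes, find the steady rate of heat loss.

Q ≈ 551 W

Sheathing layers in series; stud and cavity paths in parallel between them.
R_inner = 0.019/(0.18×5.29) = 0.01995 K/W
R_stud  = 0.145/(44.3×0.13×5.29) = 0.00476 K/W
R_cav   = 0.145/(0.0256×0.87×5.29) = 1.231 K/W
1/R_core = 1/R_stud + 1/R_cav → R_core = 0.004741 K/W
R_outer = 0.012/(0.149×5.29) = 0.01522 K/W
R_total = 0.03992 K/W
Q = ΔT/R_total = 22/0.03992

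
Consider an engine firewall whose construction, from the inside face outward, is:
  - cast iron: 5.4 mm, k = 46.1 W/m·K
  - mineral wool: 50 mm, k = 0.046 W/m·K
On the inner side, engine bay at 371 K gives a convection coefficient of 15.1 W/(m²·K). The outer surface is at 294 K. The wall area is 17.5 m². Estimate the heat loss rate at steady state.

Treating each layer as a thermal resistance in series:
R_inner film = 1/(h_i·A) = 1/(15.1×17.5) = 0.003784 K/W
R_cast iron = L/(kA) = 0.0054/(46.1×17.5) = 6.694×10^-6 K/W
R_mineral wool = L/(kA) = 0.05/(0.046×17.5) = 0.06211 K/W
R_total = 0.0659 K/W
Q = ΔT / R_total = 77 / 0.0659

Q ≈ 1170 W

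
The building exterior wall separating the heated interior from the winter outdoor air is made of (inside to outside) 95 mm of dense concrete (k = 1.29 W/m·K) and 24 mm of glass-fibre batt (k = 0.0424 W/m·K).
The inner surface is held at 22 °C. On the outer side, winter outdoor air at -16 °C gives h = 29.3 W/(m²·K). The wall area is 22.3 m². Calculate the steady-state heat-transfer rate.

Model the wall as resistances in series:
R_dense concrete = L/(kA) = 0.095/(1.29×22.3) = 0.003302 K/W
R_glass-fibre batt = L/(kA) = 0.024/(0.0424×22.3) = 0.02538 K/W
R_outer film = 1/(h_o·A) = 1/(29.3×22.3) = 0.00153 K/W
R_total = 0.03022 K/W
Q = ΔT / R_total = 38 / 0.03022

Q ≈ 1260 W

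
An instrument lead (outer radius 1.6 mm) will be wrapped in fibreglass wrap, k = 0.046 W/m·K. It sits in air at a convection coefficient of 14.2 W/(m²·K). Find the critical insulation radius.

r_cr ≈ 3.24 mm

For a cylinder r_cr = k/h = 0.046/14.2
r_cr = 3.24 mm; since the bare radius (1.6 mm) is below r_cr, adding a thin layer of insulation will *increase* heat loss.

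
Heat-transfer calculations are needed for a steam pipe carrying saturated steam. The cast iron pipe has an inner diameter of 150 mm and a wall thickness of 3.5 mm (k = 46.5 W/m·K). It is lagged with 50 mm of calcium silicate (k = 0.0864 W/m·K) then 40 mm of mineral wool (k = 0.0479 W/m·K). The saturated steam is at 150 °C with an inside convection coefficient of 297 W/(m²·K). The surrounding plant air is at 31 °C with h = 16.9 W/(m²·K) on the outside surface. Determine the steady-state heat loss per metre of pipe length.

q′ ≈ 63.6 W/m

For a radial system each layer contributes R = ln(r_out/r_in)/(2πkL); films add R = 1/(hA).
R_inner film = 1/(h_i·2πr₁L) = 1/(297×2π×0.075×1) = 0.007145 K/W
R_cast iron pipe wall = ln(78.5/75)/(2π×46.5×1) = 1.561×10^-4 K/W
R_calcium silicate = ln(128.5/78.5)/(2π×0.0864×1) = 0.9078 K/W
R_mineral wool = ln(168.5/128.5)/(2π×0.0479×1) = 0.9005 K/W
R_outer film = 1/(h_o·2πr_oL) = 1/(16.9×2π×0.1685×1) = 0.05589 K/W
R_total = 1.871 K/W
Q = ΔT/R_total = 119/1.871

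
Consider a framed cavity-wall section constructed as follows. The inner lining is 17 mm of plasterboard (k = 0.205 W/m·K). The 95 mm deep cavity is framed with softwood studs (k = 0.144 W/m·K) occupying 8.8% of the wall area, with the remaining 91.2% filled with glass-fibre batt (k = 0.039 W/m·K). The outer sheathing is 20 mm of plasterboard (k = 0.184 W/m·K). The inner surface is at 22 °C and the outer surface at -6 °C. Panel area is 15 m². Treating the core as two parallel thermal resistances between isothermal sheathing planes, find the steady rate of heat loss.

Q ≈ 194 W

Sheathing layers in series; stud and cavity paths in parallel between them.
R_inner = 0.017/(0.205×15) = 0.005528 K/W
R_stud  = 0.095/(0.144×0.088×15) = 0.4998 K/W
R_cav   = 0.095/(0.039×0.912×15) = 0.1781 K/W
1/R_core = 1/R_stud + 1/R_cav → R_core = 0.1313 K/W
R_outer = 0.02/(0.184×15) = 0.007246 K/W
R_total = 0.1441 K/W
Q = ΔT/R_total = 28/0.1441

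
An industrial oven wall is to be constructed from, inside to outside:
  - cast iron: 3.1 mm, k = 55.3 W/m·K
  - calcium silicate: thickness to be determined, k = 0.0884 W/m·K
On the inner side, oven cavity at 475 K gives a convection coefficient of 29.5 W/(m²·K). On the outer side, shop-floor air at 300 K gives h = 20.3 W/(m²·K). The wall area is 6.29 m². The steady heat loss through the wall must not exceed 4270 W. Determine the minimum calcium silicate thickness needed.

Thermal resistances in series:
R_inner film = 1/(h_i·A) = 1/(29.5×6.29) = 0.005389 K/W
R_cast iron = L/(kA) = 0.0031/(55.3×6.29) = 8.912×10^-6 K/W
R_outer film = 1/(h_o·A) = 1/(20.3×6.29) = 0.007832 K/W
Sum of the known resistances R_other = 0.01323 K/W
Required total resistance R_tot = ΔT/Q_allow = 175/4270 = 0.04098 K/W
R_calcium silicate = R_tot − R_other = 0.02775 K/W
L = R·k·A = 0.02775×0.0884×6.29

L ≈ 15.4 mm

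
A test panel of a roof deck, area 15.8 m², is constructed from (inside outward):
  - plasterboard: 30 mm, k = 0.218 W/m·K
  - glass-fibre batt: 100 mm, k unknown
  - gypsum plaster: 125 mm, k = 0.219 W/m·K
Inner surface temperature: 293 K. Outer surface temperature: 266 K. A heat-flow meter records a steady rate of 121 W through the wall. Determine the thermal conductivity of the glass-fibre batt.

k ≈ 0.0355 W/(m·K)

Model the wall as resistances in series:
R_plasterboard = L/(kA) = 0.03/(0.218×15.8) = 0.00871 K/W
R_gypsum plaster = L/(kA) = 0.125/(0.219×15.8) = 0.03613 K/W
Sum of known resistances R_other = 0.04483 K/W
Total R = ΔT/Q = 27/121 = 0.2231 K/W
R_glass-fibre batt = R_total − R_other = 0.1783 K/W
k = L/(R·A) = 0.1/(0.1783×15.8)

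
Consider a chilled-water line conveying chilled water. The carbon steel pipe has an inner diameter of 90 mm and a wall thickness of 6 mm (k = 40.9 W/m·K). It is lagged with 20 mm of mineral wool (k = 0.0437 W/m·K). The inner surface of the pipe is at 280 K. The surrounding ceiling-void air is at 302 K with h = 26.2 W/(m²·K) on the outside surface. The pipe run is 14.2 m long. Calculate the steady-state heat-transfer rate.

Q ≈ 242 W

Radial resistances (cylindrical: R_cond = ln(r_o/r_i)/(2πkL), R_conv = 1/(h·2πrL)):
R_carbon steel pipe wall = ln(51/45)/(2π×40.9×14.2) = 3.43×10^-5 K/W
R_mineral wool = ln(71/51)/(2π×0.0437×14.2) = 0.08486 K/W
R_outer film = 1/(h_o·2πr_oL) = 1/(26.2×2π×0.071×14.2) = 0.006025 K/W
R_total = 0.09092 K/W
Q = ΔT/R_total = 22/0.09092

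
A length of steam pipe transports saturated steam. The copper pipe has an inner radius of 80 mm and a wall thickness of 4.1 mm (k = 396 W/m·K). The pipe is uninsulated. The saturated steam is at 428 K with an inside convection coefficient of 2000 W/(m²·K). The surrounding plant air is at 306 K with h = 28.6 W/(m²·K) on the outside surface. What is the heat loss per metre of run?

Cylindrical conduction, so R = ln(r₂/r₁)/(2πkL) per layer, in series:
R_inner film = 1/(h_i·2πr₁L) = 1/(2000×2π×0.08×1) = 9.947×10^-4 K/W
R_copper pipe wall = ln(84.1/80)/(2π×396×1) = 2.009×10^-5 K/W
R_outer film = 1/(h_o·2πr_oL) = 1/(28.6×2π×0.0841×1) = 0.06617 K/W
R_total = 0.06718 K/W
Q = ΔT/R_total = 122/0.06718

q′ ≈ 1820 W/m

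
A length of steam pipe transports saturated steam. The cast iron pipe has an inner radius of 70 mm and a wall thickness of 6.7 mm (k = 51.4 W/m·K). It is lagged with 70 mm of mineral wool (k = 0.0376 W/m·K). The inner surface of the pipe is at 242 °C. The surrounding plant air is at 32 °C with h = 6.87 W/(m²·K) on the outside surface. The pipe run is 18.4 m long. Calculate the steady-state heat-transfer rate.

Q ≈ 1330 W

Treating each annulus and film as a series resistance:
R_cast iron pipe wall = ln(76.7/70)/(2π×51.4×18.4) = 1.538×10^-5 K/W
R_mineral wool = ln(146.7/76.7)/(2π×0.0376×18.4) = 0.1492 K/W
R_outer film = 1/(h_o·2πr_oL) = 1/(6.87×2π×0.1467×18.4) = 0.008583 K/W
R_total = 0.1578 K/W
Q = ΔT/R_total = 210/0.1578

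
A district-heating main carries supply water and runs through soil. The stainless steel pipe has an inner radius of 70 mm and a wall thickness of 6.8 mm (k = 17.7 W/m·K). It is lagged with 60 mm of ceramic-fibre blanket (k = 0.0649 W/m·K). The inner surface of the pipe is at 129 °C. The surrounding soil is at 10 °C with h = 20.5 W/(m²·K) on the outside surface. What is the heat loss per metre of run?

q′ ≈ 80.8 W/m

Radial resistances (cylindrical: R_cond = ln(r_o/r_i)/(2πkL), R_conv = 1/(h·2πrL)):
R_stainless steel pipe wall = ln(76.8/70)/(2π×17.7×1) = 8.336×10^-4 K/W
R_ceramic-fibre blanket = ln(136.8/76.8)/(2π×0.0649×1) = 1.416 K/W
R_outer film = 1/(h_o·2πr_oL) = 1/(20.5×2π×0.1368×1) = 0.05675 K/W
R_total = 1.473 K/W
Q = ΔT/R_total = 119/1.473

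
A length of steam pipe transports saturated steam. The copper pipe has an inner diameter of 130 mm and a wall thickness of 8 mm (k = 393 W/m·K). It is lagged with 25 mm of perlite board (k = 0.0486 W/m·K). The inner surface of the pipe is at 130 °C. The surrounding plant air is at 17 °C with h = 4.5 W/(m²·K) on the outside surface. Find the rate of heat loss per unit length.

q′ ≈ 85.3 W/m

Radial resistances (cylindrical: R_cond = ln(r_o/r_i)/(2πkL), R_conv = 1/(h·2πrL)):
R_copper pipe wall = ln(73/65)/(2π×393×1) = 4.701×10^-5 K/W
R_perlite board = ln(98/73)/(2π×0.0486×1) = 0.9645 K/W
R_outer film = 1/(h_o·2πr_oL) = 1/(4.5×2π×0.098×1) = 0.3609 K/W
R_total = 1.325 K/W
Q = ΔT/R_total = 113/1.325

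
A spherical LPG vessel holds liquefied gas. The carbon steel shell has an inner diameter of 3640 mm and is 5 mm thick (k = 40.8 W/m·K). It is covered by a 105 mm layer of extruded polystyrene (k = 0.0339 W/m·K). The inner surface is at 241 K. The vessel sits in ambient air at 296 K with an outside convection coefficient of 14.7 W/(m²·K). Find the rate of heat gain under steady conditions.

Q ≈ 770 W

Radial (spherical) resistances in series:
R_carbon steel shell = (1/1.82 − 1/1.825)/(4π×40.8) = 2.936×10^-6 K/W
R_extruded polystyrene = (1/1.825 − 1/1.93)/(4π×0.0339) = 0.06998 K/W
R_outer film = 1/(h·4πr_o²) = 1/(14.7×4π×1.93²) = 0.001453 K/W
R_total = 0.07143 K/W
Q = ΔT/R_total = 55/0.07143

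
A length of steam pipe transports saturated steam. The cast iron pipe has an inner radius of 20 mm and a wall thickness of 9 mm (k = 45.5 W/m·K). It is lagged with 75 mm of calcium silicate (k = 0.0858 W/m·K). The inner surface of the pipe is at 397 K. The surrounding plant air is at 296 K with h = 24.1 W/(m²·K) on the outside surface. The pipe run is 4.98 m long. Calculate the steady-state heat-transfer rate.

Q ≈ 207 W

For a radial system each layer contributes R = ln(r_out/r_in)/(2πkL); films add R = 1/(hA).
R_cast iron pipe wall = ln(29/20)/(2π×45.5×4.98) = 2.61×10^-4 K/W
R_calcium silicate = ln(104/29)/(2π×0.0858×4.98) = 0.4757 K/W
R_outer film = 1/(h_o·2πr_oL) = 1/(24.1×2π×0.104×4.98) = 0.01275 K/W
R_total = 0.4887 K/W
Q = ΔT/R_total = 101/0.4887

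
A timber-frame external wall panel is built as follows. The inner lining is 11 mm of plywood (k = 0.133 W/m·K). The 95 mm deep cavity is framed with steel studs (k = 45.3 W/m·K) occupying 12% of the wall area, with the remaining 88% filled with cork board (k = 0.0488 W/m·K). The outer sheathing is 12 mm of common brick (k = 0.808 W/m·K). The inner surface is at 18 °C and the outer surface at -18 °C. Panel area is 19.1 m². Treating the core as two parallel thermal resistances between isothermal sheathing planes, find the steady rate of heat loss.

Sheathing layers in series; stud and cavity paths in parallel between them.
R_inner = 0.011/(0.133×19.1) = 0.00433 K/W
R_stud  = 0.095/(45.3×0.12×19.1) = 9.15×10^-4 K/W
R_cav   = 0.095/(0.0488×0.88×19.1) = 0.1158 K/W
1/R_core = 1/R_stud + 1/R_cav → R_core = 9.078×10^-4 K/W
R_outer = 0.012/(0.808×19.1) = 7.776×10^-4 K/W
R_total = 0.006016 K/W
Q = ΔT/R_total = 36/0.006016

Q ≈ 5980 W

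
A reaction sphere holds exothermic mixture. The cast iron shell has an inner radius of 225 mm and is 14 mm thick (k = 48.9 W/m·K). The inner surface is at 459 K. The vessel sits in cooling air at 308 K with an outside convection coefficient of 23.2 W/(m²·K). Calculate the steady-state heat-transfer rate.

Q ≈ 2500 W

Each spherical layer contributes R = (1/r_i − 1/r_o)/(4πk):
R_cast iron shell = (1/0.225 − 1/0.239)/(4π×48.9) = 4.237×10^-4 K/W
R_outer film = 1/(h·4πr_o²) = 1/(23.2×4π×0.239²) = 0.06005 K/W
R_total = 0.06047 K/W
Q = ΔT/R_total = 151/0.06047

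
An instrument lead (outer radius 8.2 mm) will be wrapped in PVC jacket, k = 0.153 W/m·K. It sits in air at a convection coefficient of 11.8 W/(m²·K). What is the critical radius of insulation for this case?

For a cylinder r_cr = k/h = 0.153/11.8
r_cr = 13 mm; since the bare radius (8.2 mm) is below r_cr, adding a thin layer of insulation will *increase* heat loss.

r_cr ≈ 13 mm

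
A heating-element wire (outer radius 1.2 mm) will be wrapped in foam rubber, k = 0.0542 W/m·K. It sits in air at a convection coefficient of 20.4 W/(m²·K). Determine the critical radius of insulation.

r_cr ≈ 2.66 mm

For a cylinder r_cr = k/h = 0.0542/20.4
r_cr = 2.66 mm; since the bare radius (1.2 mm) is below r_cr, adding a thin layer of insulation will *increase* heat loss.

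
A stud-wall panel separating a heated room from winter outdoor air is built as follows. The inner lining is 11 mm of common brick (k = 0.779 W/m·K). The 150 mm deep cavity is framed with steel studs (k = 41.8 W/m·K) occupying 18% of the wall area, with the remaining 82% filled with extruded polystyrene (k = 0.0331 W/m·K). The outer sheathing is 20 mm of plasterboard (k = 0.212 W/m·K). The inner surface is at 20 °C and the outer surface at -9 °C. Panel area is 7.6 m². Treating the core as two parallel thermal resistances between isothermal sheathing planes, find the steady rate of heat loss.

Q ≈ 1720 W

Sheathing layers in series; stud and cavity paths in parallel between them.
R_inner = 0.011/(0.779×7.6) = 0.001858 K/W
R_stud  = 0.15/(41.8×0.18×7.6) = 0.002623 K/W
R_cav   = 0.15/(0.0331×0.82×7.6) = 0.7272 K/W
1/R_core = 1/R_stud + 1/R_cav → R_core = 0.002614 K/W
R_outer = 0.02/(0.212×7.6) = 0.01241 K/W
R_total = 0.01688 K/W
Q = ΔT/R_total = 29/0.01688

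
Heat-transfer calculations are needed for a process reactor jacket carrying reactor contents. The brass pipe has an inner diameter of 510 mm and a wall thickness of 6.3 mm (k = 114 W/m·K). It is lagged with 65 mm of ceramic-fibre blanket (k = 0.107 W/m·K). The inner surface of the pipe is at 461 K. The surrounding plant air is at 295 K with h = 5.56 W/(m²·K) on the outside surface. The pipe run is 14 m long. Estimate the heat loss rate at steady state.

Q ≈ 5560 W

For a radial system each layer contributes R = ln(r_out/r_in)/(2πkL); films add R = 1/(hA).
R_brass pipe wall = ln(261.3/255)/(2π×114×14) = 2.434×10^-6 K/W
R_ceramic-fibre blanket = ln(326.3/261.3)/(2π×0.107×14) = 0.0236 K/W
R_outer film = 1/(h_o·2πr_oL) = 1/(5.56×2π×0.3263×14) = 0.006266 K/W
R_total = 0.02987 K/W
Q = ΔT/R_total = 166/0.02987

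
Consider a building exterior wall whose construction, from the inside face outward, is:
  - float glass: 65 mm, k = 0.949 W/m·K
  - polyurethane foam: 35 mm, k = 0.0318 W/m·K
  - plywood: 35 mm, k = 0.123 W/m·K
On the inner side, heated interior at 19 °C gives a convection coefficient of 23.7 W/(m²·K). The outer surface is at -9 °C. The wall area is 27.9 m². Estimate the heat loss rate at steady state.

Thermal resistances in series:
R_inner film = 1/(h_i·A) = 1/(23.7×27.9) = 0.001512 K/W
R_float glass = L/(kA) = 0.065/(0.949×27.9) = 0.002455 K/W
R_polyurethane foam = L/(kA) = 0.035/(0.0318×27.9) = 0.03945 K/W
R_plywood = L/(kA) = 0.035/(0.123×27.9) = 0.0102 K/W
R_total = 0.05362 K/W
Q = ΔT / R_total = 28 / 0.05362

Q ≈ 522 W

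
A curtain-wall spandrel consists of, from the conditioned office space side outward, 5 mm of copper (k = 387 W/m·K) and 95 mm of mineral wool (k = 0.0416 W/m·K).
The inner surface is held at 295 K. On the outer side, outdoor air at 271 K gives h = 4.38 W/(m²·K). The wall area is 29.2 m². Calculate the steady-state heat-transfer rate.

Q ≈ 279 W

Treating each layer as a thermal resistance in series:
R_copper = L/(kA) = 0.005/(387×29.2) = 4.425×10^-7 K/W
R_mineral wool = L/(kA) = 0.095/(0.0416×29.2) = 0.07821 K/W
R_outer film = 1/(h_o·A) = 1/(4.38×29.2) = 0.007819 K/W
R_total = 0.08603 K/W
Q = ΔT / R_total = 24 / 0.08603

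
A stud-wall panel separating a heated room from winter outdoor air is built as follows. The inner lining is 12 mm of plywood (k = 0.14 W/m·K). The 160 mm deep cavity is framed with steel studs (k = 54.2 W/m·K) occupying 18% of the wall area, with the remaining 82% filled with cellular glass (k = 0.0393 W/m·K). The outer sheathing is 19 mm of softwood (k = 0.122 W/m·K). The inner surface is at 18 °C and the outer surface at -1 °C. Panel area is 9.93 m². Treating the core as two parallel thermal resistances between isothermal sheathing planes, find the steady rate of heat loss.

Sheathing layers in series; stud and cavity paths in parallel between them.
R_inner = 0.012/(0.14×9.93) = 0.008632 K/W
R_stud  = 0.16/(54.2×0.18×9.93) = 0.001652 K/W
R_cav   = 0.16/(0.0393×0.82×9.93) = 0.5 K/W
1/R_core = 1/R_stud + 1/R_cav → R_core = 0.001646 K/W
R_outer = 0.019/(0.122×9.93) = 0.01568 K/W
R_total = 0.02596 K/W
Q = ΔT/R_total = 19/0.02596

Q ≈ 732 W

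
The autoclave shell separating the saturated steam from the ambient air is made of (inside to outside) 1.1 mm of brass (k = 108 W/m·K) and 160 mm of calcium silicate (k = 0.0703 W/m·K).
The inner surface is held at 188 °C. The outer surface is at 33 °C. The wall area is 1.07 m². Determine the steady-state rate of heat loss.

Thermal resistances in series:
R_brass = L/(kA) = 0.0011/(108×1.07) = 9.519×10^-6 K/W
R_calcium silicate = L/(kA) = 0.16/(0.0703×1.07) = 2.127 K/W
R_total = 2.127 K/W
Q = ΔT / R_total = 155 / 2.127

Q ≈ 72.9 W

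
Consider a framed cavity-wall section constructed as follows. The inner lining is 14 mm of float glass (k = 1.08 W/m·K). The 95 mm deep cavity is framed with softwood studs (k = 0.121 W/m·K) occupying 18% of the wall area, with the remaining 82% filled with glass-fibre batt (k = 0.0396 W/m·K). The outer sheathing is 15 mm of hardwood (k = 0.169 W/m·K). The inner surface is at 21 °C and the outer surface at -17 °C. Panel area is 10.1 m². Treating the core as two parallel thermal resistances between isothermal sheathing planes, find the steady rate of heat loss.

Sheathing layers in series; stud and cavity paths in parallel between them.
R_inner = 0.014/(1.08×10.1) = 0.001283 K/W
R_stud  = 0.095/(0.121×0.18×10.1) = 0.4319 K/W
R_cav   = 0.095/(0.0396×0.82×10.1) = 0.2897 K/W
1/R_core = 1/R_stud + 1/R_cav → R_core = 0.1734 K/W
R_outer = 0.015/(0.169×10.1) = 0.008788 K/W
R_total = 0.1834 K/W
Q = ΔT/R_total = 38/0.1834

Q ≈ 207 W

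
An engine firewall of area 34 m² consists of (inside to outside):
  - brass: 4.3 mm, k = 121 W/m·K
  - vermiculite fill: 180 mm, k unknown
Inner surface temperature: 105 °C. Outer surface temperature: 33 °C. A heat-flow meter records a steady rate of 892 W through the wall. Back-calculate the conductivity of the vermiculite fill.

k ≈ 0.0656 W/(m·K)

Series thermal resistances:
R_brass = L/(kA) = 0.0043/(121×34) = 1.045×10^-6 K/W
Sum of known resistances R_other = 1.045×10^-6 K/W
Total R = ΔT/Q = 72/892 = 0.08072 K/W
R_vermiculite fill = R_total − R_other = 0.08072 K/W
k = L/(R·A) = 0.18/(0.08072×34)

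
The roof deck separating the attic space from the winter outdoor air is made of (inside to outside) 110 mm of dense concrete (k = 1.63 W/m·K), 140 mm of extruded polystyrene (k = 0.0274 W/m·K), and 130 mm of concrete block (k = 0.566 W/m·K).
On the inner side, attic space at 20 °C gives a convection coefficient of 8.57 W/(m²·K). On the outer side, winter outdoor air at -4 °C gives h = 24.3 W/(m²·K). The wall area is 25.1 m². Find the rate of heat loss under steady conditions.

Series thermal resistances:
R_inner film = 1/(h_i·A) = 1/(8.57×25.1) = 0.004649 K/W
R_dense concrete = L/(kA) = 0.11/(1.63×25.1) = 0.002689 K/W
R_extruded polystyrene = L/(kA) = 0.14/(0.0274×25.1) = 0.2036 K/W
R_concrete block = L/(kA) = 0.13/(0.566×25.1) = 0.009151 K/W
R_outer film = 1/(h_o·A) = 1/(24.3×25.1) = 0.00164 K/W
R_total = 0.2217 K/W
Q = ΔT / R_total = 24 / 0.2217

Q ≈ 108 W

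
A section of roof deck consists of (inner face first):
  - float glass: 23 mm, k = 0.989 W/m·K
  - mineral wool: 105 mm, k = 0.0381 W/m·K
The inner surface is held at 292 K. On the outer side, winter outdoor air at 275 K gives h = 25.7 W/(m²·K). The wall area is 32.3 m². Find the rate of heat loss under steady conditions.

Using the resistance-network approach (series):
R_float glass = L/(kA) = 0.023/(0.989×32.3) = 7.2×10^-4 K/W
R_mineral wool = L/(kA) = 0.105/(0.0381×32.3) = 0.08532 K/W
R_outer film = 1/(h_o·A) = 1/(25.7×32.3) = 0.001205 K/W
R_total = 0.08725 K/W
Q = ΔT / R_total = 17 / 0.08725

Q ≈ 195 W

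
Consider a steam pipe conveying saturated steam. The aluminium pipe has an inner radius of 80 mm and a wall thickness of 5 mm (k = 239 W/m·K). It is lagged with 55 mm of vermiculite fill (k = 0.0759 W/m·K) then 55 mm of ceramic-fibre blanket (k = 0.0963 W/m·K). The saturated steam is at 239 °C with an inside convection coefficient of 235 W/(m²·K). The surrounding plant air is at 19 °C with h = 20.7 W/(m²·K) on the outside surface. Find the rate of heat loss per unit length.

Radial resistances (cylindrical: R_cond = ln(r_o/r_i)/(2πkL), R_conv = 1/(h·2πrL)):
R_inner film = 1/(h_i·2πr₁L) = 1/(235×2π×0.08×1) = 0.008466 K/W
R_aluminium pipe wall = ln(85/80)/(2π×239×1) = 4.037×10^-5 K/W
R_vermiculite fill = ln(140/85)/(2π×0.0759×1) = 1.046 K/W
R_ceramic-fibre blanket = ln(195/140)/(2π×0.0963×1) = 0.5476 K/W
R_outer film = 1/(h_o·2πr_oL) = 1/(20.7×2π×0.195×1) = 0.03943 K/W
R_total = 1.642 K/W
Q = ΔT/R_total = 220/1.642

q′ ≈ 134 W/m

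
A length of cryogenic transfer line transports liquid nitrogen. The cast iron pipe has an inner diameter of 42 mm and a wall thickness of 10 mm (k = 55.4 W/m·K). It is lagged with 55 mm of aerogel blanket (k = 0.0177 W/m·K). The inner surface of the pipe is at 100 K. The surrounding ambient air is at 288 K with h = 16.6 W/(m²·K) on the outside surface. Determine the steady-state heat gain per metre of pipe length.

Cylindrical conduction, so R = ln(r₂/r₁)/(2πkL) per layer, in series:
R_cast iron pipe wall = ln(31/21)/(2π×55.4×1) = 0.001119 K/W
R_aerogel blanket = ln(86/31)/(2π×0.0177×1) = 9.175 K/W
R_outer film = 1/(h_o·2πr_oL) = 1/(16.6×2π×0.086×1) = 0.1115 K/W
R_total = 9.287 K/W
Q = ΔT/R_total = 188/9.287

q′ ≈ 20.2 W/m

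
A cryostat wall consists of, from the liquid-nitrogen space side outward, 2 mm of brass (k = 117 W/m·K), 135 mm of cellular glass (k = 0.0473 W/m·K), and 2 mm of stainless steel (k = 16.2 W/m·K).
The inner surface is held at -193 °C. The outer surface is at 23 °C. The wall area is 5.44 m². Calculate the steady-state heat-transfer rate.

Q ≈ 412 W

Treating each layer as a thermal resistance in series:
R_brass = L/(kA) = 0.002/(117×5.44) = 3.142×10^-6 K/W
R_cellular glass = L/(kA) = 0.135/(0.0473×5.44) = 0.5247 K/W
R_stainless steel = L/(kA) = 0.002/(16.2×5.44) = 2.269×10^-5 K/W
R_total = 0.5247 K/W
Q = ΔT / R_total = 216 / 0.5247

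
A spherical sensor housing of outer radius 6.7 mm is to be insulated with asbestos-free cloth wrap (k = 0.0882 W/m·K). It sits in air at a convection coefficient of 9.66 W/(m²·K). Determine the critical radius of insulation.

For a sphere r_cr = 2k/h = 2×0.0882/9.66
r_cr = 18.3 mm; since the bare radius (6.7 mm) is below r_cr, adding a thin layer of insulation will *increase* heat loss.

r_cr ≈ 18.3 mm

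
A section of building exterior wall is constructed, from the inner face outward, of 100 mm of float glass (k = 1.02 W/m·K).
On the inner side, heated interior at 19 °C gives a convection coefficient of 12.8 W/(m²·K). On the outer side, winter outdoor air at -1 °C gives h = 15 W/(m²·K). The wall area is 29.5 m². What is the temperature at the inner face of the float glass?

Model the wall as resistances in series:
R_inner film = 1/(h_i·A) = 1/(12.8×29.5) = 0.002648 K/W
R_float glass = L/(kA) = 0.1/(1.02×29.5) = 0.003323 K/W
R_outer film = 1/(h_o·A) = 1/(15×29.5) = 0.00226 K/W
R_total = 0.008232 K/W;  Q = ΔT/R_total = 20/0.008232 = 2430 W
T_interface = T_inner − Q·ΣR(inner→interface) = 19 − 2430×0.002648

T ≈ 12.6 °C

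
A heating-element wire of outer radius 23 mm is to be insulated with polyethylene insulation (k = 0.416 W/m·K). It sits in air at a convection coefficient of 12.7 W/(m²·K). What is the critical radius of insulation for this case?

r_cr ≈ 32.8 mm

For a cylinder r_cr = k/h = 0.416/12.7
r_cr = 32.8 mm; since the bare radius (23 mm) is below r_cr, adding a thin layer of insulation will *increase* heat loss.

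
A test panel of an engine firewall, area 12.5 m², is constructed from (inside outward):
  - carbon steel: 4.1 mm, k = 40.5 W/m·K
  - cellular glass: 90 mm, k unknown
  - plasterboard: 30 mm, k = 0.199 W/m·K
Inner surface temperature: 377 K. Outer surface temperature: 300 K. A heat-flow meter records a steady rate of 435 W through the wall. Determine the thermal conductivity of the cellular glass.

Series thermal resistances:
R_carbon steel = L/(kA) = 0.0041/(40.5×12.5) = 8.099×10^-6 K/W
R_plasterboard = L/(kA) = 0.03/(0.199×12.5) = 0.01206 K/W
Sum of known resistances R_other = 0.01207 K/W
Total R = ΔT/Q = 77/435 = 0.177 K/W
R_cellular glass = R_total − R_other = 0.1649 K/W
k = L/(R·A) = 0.09/(0.1649×12.5)

k ≈ 0.0437 W/(m·K)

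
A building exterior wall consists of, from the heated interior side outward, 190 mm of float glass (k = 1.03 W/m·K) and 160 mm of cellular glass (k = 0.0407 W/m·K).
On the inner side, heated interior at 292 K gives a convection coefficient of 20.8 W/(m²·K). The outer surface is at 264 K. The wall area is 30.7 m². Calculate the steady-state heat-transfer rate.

Q ≈ 206 W

Treating each layer as a thermal resistance in series:
R_inner film = 1/(h_i·A) = 1/(20.8×30.7) = 0.001566 K/W
R_float glass = L/(kA) = 0.19/(1.03×30.7) = 0.006009 K/W
R_cellular glass = L/(kA) = 0.16/(0.0407×30.7) = 0.1281 K/W
R_total = 0.1356 K/W
Q = ΔT / R_total = 28 / 0.1356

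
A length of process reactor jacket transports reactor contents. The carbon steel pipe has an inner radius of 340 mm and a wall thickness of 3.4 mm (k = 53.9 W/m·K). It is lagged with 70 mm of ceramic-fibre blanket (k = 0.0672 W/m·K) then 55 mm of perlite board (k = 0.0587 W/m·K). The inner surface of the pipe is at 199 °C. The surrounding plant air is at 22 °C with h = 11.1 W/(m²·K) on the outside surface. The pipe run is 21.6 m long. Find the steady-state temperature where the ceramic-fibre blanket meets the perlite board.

For a radial system each layer contributes R = ln(r_out/r_in)/(2πkL); films add R = 1/(hA).
R_carbon steel pipe wall = ln(343.4/340)/(2π×53.9×21.6) = 1.36×10^-6 K/W
R_ceramic-fibre blanket = ln(413.4/343.4)/(2π×0.0672×21.6) = 0.02034 K/W
R_perlite board = ln(468.4/413.4)/(2π×0.0587×21.6) = 0.01568 K/W
R_outer film = 1/(h_o·2πr_oL) = 1/(11.1×2π×0.4684×21.6) = 0.001417 K/W
R_total = 0.03744 K/W
Q = ΔT/R_total = 177/0.03744
Q = 4730 W
T_interface = T_inner − Q·ΣR(inner→interface) = 199 − 4730×0.02034

T ≈ 103 °C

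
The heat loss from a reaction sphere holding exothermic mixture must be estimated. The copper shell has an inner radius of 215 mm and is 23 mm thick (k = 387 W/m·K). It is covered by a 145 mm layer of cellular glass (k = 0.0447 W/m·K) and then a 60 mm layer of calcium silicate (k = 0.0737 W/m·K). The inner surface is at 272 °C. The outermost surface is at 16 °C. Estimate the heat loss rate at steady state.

Spherical conduction: R = (1/r_in − 1/r_out)/(4πk) per layer; series-sum.
R_copper shell = (1/0.215 − 1/0.238)/(4π×387) = 9.243×10^-5 K/W
R_cellular glass = (1/0.238 − 1/0.383)/(4π×0.0447) = 2.832 K/W
R_calcium silicate = (1/0.383 − 1/0.443)/(4π×0.0737) = 0.3818 K/W
R_total = 3.214 K/W
Q = ΔT/R_total = 256/3.214

Q ≈ 79.7 W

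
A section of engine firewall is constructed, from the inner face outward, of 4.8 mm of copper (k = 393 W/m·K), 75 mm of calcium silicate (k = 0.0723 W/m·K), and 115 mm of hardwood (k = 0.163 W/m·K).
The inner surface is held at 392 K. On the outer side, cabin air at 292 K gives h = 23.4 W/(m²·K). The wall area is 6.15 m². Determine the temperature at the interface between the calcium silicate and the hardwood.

T ≈ 334 K

Treating each layer as a thermal resistance in series:
R_copper = L/(kA) = 0.0048/(393×6.15) = 1.986×10^-6 K/W
R_calcium silicate = L/(kA) = 0.075/(0.0723×6.15) = 0.1687 K/W
R_hardwood = L/(kA) = 0.115/(0.163×6.15) = 0.1147 K/W
R_outer film = 1/(h_o·A) = 1/(23.4×6.15) = 0.006949 K/W
R_total = 0.2903 K/W;  Q = ΔT/R_total = 100/0.2903 = 344.4 W
T_interface = T_inner − Q·ΣR(inner→interface) = 392 − 344×0.1687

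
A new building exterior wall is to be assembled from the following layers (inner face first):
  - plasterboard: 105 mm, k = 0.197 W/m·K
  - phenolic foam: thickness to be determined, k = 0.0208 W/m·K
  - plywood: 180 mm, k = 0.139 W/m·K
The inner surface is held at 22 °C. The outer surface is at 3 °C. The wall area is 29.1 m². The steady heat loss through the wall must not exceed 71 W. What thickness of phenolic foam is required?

Model the wall as resistances in series:
R_plasterboard = L/(kA) = 0.105/(0.197×29.1) = 0.01832 K/W
R_plywood = L/(kA) = 0.18/(0.139×29.1) = 0.0445 K/W
Sum of the known resistances R_other = 0.06282 K/W
Required total resistance R_tot = ΔT/Q_allow = 19/71 = 0.2676 K/W
R_phenolic foam = R_tot − R_other = 0.2048 K/W
L = R·k·A = 0.2048×0.0208×29.1

L ≈ 124 mm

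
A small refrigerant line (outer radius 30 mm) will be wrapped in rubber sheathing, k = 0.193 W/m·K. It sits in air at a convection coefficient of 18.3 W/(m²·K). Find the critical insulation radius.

r_cr ≈ 10.5 mm

For a cylinder r_cr = k/h = 0.193/18.3
r_cr = 10.5 mm; since the bare radius (30 mm) is above r_cr, any added insulation will reduce heat loss.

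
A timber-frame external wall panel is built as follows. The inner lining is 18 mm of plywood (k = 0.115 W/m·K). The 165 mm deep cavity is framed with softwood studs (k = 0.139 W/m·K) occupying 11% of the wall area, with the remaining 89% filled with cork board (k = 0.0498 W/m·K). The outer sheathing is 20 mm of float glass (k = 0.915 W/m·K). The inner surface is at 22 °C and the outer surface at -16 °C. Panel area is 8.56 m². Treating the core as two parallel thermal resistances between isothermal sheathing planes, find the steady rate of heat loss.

Sheathing layers in series; stud and cavity paths in parallel between them.
R_inner = 0.018/(0.115×8.56) = 0.01829 K/W
R_stud  = 0.165/(0.139×0.11×8.56) = 1.261 K/W
R_cav   = 0.165/(0.0498×0.89×8.56) = 0.4349 K/W
1/R_core = 1/R_stud + 1/R_cav → R_core = 0.3234 K/W
R_outer = 0.02/(0.915×8.56) = 0.002553 K/W
R_total = 0.3442 K/W
Q = ΔT/R_total = 38/0.3442

Q ≈ 110 W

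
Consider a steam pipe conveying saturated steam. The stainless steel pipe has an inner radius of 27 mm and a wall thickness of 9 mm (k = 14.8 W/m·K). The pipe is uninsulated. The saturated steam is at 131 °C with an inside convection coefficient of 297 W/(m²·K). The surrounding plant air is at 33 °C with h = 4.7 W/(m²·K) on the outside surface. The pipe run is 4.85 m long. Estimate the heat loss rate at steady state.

Treating each annulus and film as a series resistance:
R_inner film = 1/(h_i·2πr₁L) = 1/(297×2π×0.027×4.85) = 0.004092 K/W
R_stainless steel pipe wall = ln(36/27)/(2π×14.8×4.85) = 6.379×10^-4 K/W
R_outer film = 1/(h_o·2πr_oL) = 1/(4.7×2π×0.036×4.85) = 0.1939 K/W
R_total = 0.1987 K/W
Q = ΔT/R_total = 98/0.1987

Q ≈ 493 W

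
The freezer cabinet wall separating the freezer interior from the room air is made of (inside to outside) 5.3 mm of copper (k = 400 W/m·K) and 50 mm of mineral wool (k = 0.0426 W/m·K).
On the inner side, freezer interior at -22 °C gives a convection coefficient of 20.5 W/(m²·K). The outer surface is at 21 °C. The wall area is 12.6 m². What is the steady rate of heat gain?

Q ≈ 443 W

Treating each layer as a thermal resistance in series:
R_inner film = 1/(h_i·A) = 1/(20.5×12.6) = 0.003871 K/W
R_copper = L/(kA) = 0.0053/(400×12.6) = 1.052×10^-6 K/W
R_mineral wool = L/(kA) = 0.05/(0.0426×12.6) = 0.09315 K/W
R_total = 0.09702 K/W
Q = ΔT / R_total = 43 / 0.09702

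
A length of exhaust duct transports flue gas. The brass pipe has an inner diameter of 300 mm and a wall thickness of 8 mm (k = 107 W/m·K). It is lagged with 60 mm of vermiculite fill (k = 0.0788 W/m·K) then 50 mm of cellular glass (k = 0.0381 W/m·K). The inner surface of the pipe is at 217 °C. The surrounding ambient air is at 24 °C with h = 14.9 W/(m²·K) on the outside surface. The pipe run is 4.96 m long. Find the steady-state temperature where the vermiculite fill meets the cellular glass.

Treating each annulus and film as a series resistance:
R_brass pipe wall = ln(158/150)/(2π×107×4.96) = 1.558×10^-5 K/W
R_vermiculite fill = ln(218/158)/(2π×0.0788×4.96) = 0.1311 K/W
R_cellular glass = ln(268/218)/(2π×0.0381×4.96) = 0.1739 K/W
R_outer film = 1/(h_o·2πr_oL) = 1/(14.9×2π×0.268×4.96) = 0.008036 K/W
R_total = 0.313 K/W
Q = ΔT/R_total = 193/0.313
Q = 617 W
T_interface = T_inner − Q·ΣR(inner→interface) = 217 − 617×0.1311

T ≈ 136 °C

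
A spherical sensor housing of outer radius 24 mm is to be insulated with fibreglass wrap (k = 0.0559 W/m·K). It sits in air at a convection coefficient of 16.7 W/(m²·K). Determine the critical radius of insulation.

r_cr ≈ 6.69 mm

For a sphere r_cr = 2k/h = 2×0.0559/16.7
r_cr = 6.69 mm; since the bare radius (24 mm) is above r_cr, any added insulation will reduce heat loss.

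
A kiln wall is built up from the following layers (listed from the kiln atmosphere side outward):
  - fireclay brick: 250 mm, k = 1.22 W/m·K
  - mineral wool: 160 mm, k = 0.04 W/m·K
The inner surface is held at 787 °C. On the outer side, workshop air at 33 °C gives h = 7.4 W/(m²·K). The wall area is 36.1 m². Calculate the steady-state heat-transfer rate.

Q ≈ 6270 W

Using the resistance-network approach (series):
R_fireclay brick = L/(kA) = 0.25/(1.22×36.1) = 0.005676 K/W
R_mineral wool = L/(kA) = 0.16/(0.04×36.1) = 0.1108 K/W
R_outer film = 1/(h_o·A) = 1/(7.4×36.1) = 0.003743 K/W
R_total = 0.1202 K/W
Q = ΔT / R_total = 754 / 0.1202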